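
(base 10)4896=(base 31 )52T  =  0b1001100100000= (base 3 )20201100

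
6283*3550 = 22304650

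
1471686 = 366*4021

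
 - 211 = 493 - 704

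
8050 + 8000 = 16050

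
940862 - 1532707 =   -  591845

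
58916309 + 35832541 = 94748850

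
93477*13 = 1215201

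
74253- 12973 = 61280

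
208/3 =208/3 = 69.33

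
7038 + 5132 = 12170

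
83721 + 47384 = 131105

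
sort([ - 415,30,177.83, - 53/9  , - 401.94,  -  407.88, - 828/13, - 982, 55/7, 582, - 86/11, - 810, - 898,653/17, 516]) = [-982, - 898, - 810,  -  415, - 407.88, - 401.94 , - 828/13, - 86/11, - 53/9,55/7,30 , 653/17,  177.83,  516,582 ]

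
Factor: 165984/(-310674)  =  -2^4* 19^1  *569^(-1) = -304/569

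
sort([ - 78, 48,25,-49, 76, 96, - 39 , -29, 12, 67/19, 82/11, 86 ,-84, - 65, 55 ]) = [ - 84, - 78,-65, - 49,-39,-29,  67/19,82/11, 12, 25, 48, 55,76, 86, 96]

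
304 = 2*152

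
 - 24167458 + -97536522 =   -  121703980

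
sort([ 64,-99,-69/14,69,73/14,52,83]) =[- 99, -69/14,  73/14,52 , 64,69,83 ]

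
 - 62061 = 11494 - 73555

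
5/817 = 5/817  =  0.01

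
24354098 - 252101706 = -227747608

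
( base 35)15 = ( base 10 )40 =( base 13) 31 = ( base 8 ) 50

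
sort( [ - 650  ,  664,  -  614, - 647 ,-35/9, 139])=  [ - 650 ,-647,-614, - 35/9, 139, 664 ] 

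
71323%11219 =4009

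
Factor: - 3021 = -3^1*19^1 * 53^1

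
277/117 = 277/117=2.37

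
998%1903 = 998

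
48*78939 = 3789072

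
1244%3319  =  1244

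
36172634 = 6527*5542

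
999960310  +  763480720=1763441030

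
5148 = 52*99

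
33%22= 11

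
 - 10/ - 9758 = 5/4879 = 0.00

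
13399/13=13399/13 = 1030.69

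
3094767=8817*351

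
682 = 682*1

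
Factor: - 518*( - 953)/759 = 493654/759 = 2^1*3^( - 1)*7^1*11^( - 1)*23^( - 1) * 37^1*953^1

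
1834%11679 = 1834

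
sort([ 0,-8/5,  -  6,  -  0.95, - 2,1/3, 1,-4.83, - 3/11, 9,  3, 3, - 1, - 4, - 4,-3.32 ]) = [ - 6, - 4.83, - 4, - 4, - 3.32, - 2,-8/5, - 1,-0.95, - 3/11, 0,1/3,1, 3,3,9]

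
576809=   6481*89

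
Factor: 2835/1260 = 2^ (  -  2)*3^2 = 9/4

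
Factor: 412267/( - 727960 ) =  - 2^(  -  3 )*5^( - 1 )*17^1 * 18199^( - 1 )*24251^1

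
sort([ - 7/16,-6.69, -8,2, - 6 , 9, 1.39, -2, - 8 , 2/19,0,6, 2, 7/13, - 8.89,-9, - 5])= [ - 9 ,  -  8.89, - 8, - 8, - 6.69, - 6, - 5, - 2, - 7/16,0, 2/19,7/13 , 1.39,2, 2,6, 9 ] 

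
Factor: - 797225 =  -5^2*11^1*13^1*223^1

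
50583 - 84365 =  - 33782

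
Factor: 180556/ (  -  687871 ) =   -  2^2 * 17^( - 1 )*43^(  -  1 )*  941^( - 1)* 45139^1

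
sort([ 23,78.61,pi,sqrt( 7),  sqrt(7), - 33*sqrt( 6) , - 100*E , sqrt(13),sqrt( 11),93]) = [ - 100*E, -33*sqrt(6),sqrt(7),sqrt( 7 ),pi,sqrt(11), sqrt(13 ),  23, 78.61,93]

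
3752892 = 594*6318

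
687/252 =229/84 = 2.73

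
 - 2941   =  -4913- - 1972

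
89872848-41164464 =48708384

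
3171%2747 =424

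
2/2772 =1/1386 = 0.00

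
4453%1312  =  517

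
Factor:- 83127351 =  - 3^1*97^1*285661^1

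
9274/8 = 4637/4 =1159.25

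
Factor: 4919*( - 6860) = -33744340 = - 2^2*5^1*7^3*4919^1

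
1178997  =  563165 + 615832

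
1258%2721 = 1258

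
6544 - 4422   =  2122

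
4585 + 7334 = 11919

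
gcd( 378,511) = 7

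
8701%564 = 241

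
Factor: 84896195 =5^1*29^1*53^1*11047^1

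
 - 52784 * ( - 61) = 3219824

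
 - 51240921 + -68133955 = -119374876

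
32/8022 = 16/4011 =0.00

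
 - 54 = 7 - 61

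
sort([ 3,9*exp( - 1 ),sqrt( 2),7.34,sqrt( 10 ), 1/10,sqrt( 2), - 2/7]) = [ - 2/7, 1/10,sqrt( 2 ),sqrt(2 ),3, sqrt(10),9*exp (- 1),7.34] 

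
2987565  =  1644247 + 1343318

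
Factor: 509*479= 479^1 *509^1 = 243811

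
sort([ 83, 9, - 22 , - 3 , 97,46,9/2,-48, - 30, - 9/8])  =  [ - 48,-30, - 22, - 3, - 9/8,9/2,  9, 46, 83,  97 ]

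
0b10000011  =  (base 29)4f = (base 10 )131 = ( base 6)335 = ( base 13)a1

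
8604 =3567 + 5037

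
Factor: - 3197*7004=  - 2^2*17^1*23^1*103^1*139^1 = - 22391788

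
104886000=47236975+57649025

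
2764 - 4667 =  - 1903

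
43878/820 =53 + 209/410 = 53.51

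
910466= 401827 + 508639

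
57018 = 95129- 38111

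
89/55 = 1  +  34/55 = 1.62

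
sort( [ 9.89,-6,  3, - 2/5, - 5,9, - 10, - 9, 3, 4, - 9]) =[ - 10, - 9,  -  9, - 6, - 5, - 2/5 , 3, 3, 4,9, 9.89 ] 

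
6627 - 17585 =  - 10958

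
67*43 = 2881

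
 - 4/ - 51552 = 1/12888 = 0.00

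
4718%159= 107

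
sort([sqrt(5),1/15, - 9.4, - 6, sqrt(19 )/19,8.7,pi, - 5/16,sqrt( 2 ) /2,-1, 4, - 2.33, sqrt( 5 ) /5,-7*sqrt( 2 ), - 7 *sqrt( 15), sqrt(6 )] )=[-7* sqrt (15), - 7*sqrt(2), - 9.4, - 6, - 2.33, - 1, - 5/16,1/15, sqrt(19)/19,sqrt(5 ) /5 , sqrt(2)/2, sqrt(5 ),sqrt( 6 ), pi, 4, 8.7 ]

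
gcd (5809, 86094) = 1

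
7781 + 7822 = 15603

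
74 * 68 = 5032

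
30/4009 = 30/4009 =0.01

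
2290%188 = 34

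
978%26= 16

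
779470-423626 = 355844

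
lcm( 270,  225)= 1350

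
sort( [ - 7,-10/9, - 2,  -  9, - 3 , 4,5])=[ - 9, - 7, - 3,-2, - 10/9,  4, 5] 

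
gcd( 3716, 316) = 4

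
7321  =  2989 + 4332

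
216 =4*54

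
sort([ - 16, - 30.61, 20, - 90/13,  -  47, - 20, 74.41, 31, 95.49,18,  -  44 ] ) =[ - 47,  -  44 , - 30.61, - 20, - 16, - 90/13 , 18, 20,31, 74.41,95.49] 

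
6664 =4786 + 1878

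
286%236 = 50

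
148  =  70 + 78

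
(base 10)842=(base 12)5A2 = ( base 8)1512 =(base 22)1G6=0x34a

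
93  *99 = 9207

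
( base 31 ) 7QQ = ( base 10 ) 7559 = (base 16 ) 1d87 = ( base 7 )31016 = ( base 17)192B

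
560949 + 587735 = 1148684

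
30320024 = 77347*392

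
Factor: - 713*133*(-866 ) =2^1*7^1*19^1*23^1*31^1*433^1 = 82121914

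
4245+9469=13714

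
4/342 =2/171 = 0.01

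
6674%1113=1109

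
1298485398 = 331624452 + 966860946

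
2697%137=94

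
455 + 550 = 1005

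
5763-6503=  - 740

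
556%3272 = 556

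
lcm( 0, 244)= 0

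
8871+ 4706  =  13577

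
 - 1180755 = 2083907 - 3264662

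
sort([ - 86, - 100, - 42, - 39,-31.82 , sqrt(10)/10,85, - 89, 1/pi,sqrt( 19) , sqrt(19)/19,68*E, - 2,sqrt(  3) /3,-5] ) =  [-100,-89, - 86, - 42, - 39 , - 31.82,-5,  -  2,  sqrt(19) /19 , sqrt(10) /10, 1/pi,sqrt( 3)/3,sqrt( 19), 85, 68*E ]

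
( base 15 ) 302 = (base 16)2a5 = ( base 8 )1245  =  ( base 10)677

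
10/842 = 5/421 = 0.01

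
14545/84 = 173 + 13/84 = 173.15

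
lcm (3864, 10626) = 42504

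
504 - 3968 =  - 3464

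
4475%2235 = 5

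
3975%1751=473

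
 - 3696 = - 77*48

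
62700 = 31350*2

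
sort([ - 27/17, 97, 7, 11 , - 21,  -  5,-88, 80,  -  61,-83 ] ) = [ - 88, - 83,-61, - 21,-5,  -  27/17, 7,  11,80, 97]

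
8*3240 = 25920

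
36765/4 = 9191  +  1/4 =9191.25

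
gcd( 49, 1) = 1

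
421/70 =6 + 1/70 = 6.01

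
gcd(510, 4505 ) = 85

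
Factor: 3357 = 3^2*373^1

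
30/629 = 30/629= 0.05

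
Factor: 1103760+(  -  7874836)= - 2^2 * 13^1*59^1 *2207^1 = -6771076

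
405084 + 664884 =1069968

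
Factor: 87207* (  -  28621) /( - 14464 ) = 2495951547/14464 = 2^(-7)* 3^1 *41^1*113^( - 1) * 709^1 * 28621^1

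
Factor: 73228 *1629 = 2^2*3^2*181^1 * 18307^1  =  119288412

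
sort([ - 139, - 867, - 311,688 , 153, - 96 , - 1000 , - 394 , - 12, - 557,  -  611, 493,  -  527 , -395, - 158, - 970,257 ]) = [-1000, - 970, - 867 , - 611 , - 557 , - 527 , - 395,-394, - 311, - 158, - 139 ,- 96, - 12, 153,257 , 493,688 ]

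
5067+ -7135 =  - 2068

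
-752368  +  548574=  - 203794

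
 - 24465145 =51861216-76326361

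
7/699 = 7/699 = 0.01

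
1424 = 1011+413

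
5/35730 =1/7146 = 0.00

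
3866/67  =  57 + 47/67 = 57.70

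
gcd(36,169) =1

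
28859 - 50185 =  - 21326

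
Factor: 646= 2^1  *  17^1 * 19^1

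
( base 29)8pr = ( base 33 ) 6SM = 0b1110100111000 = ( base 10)7480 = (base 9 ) 11231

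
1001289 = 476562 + 524727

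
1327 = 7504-6177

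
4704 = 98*48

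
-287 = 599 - 886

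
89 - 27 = 62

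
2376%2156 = 220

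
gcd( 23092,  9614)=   46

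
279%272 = 7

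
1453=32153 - 30700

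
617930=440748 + 177182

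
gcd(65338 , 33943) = 91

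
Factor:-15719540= - 2^2*5^1*67^1 * 11731^1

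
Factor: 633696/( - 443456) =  - 2^( - 1 )*3^1*7^1*13^(-2 )*23^1 = - 483/338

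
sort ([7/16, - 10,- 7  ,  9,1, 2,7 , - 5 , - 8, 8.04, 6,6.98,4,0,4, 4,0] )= [ - 10,-8, - 7, - 5, 0,0,7/16, 1, 2 , 4, 4,4, 6, 6.98, 7, 8.04  ,  9] 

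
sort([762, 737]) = [ 737, 762]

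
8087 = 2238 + 5849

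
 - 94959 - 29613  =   - 124572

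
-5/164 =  - 1 + 159/164 = - 0.03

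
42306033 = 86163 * 491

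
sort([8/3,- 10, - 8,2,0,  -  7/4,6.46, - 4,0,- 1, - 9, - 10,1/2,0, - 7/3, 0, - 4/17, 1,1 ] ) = [ - 10,  -  10, - 9 ,-8,-4, - 7/3,- 7/4,  -  1,- 4/17, 0,0,  0, 0, 1/2, 1, 1, 2, 8/3, 6.46]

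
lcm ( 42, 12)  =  84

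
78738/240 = 328+3/40 = 328.07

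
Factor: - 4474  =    -  2^1*2237^1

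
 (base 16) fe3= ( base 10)4067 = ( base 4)333203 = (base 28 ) 557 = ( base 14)16a7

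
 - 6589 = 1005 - 7594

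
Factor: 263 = 263^1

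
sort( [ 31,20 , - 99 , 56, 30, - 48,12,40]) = [ - 99, - 48,12, 20, 30,31 , 40,56 ] 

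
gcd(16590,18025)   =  35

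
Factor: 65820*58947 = 2^2*3^2*5^1*7^2*401^1*1097^1= 3879891540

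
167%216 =167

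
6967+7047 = 14014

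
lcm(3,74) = 222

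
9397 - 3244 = 6153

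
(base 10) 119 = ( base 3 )11102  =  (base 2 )1110111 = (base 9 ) 142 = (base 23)54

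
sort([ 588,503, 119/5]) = [119/5,503  ,  588] 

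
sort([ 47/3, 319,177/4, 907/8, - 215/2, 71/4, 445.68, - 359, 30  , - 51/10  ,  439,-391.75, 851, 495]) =[ - 391.75 , - 359, - 215/2,- 51/10, 47/3, 71/4 , 30, 177/4, 907/8, 319, 439, 445.68, 495,851 ] 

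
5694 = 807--4887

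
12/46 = 6/23 = 0.26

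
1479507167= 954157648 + 525349519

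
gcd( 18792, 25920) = 648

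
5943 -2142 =3801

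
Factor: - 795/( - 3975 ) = 1/5 = 5^(-1 )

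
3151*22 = 69322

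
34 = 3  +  31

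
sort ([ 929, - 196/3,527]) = [ - 196/3,527 , 929 ] 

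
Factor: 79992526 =2^1*421^1 * 95003^1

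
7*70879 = 496153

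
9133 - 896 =8237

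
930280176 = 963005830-32725654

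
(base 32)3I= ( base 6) 310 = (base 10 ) 114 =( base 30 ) 3O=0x72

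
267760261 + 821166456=1088926717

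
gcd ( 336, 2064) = 48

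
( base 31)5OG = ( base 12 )3279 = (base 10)5565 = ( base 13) 26C1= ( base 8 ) 12675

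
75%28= 19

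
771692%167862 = 100244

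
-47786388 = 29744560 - 77530948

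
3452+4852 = 8304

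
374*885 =330990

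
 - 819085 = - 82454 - 736631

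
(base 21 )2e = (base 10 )56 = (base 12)48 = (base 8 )70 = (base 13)44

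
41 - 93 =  - 52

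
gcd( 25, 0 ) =25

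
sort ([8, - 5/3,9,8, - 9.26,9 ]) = [ - 9.26,-5/3,8 , 8 , 9  ,  9 ]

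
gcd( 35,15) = 5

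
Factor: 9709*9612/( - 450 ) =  - 2^1*3^1*5^( - 2)*7^1*19^1*73^1*89^1 = -5184606/25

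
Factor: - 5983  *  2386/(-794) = 7137719/397 = 31^1  *  193^1*397^(-1) * 1193^1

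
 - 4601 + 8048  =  3447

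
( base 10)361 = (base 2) 101101001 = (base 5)2421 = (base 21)H4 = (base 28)cp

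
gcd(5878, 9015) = 1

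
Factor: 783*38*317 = 2^1*3^3*19^1*29^1*317^1 = 9432018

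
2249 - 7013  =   - 4764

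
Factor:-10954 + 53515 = 3^2*4729^1 =42561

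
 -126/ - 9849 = 6/469= 0.01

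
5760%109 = 92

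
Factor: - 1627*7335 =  - 3^2*5^1*163^1*1627^1  =  -11934045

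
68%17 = 0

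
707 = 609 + 98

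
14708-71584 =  - 56876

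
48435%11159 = 3799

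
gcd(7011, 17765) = 19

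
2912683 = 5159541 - 2246858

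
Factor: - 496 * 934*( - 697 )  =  322895008 =2^5*17^1 * 31^1 * 41^1 * 467^1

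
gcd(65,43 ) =1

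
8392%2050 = 192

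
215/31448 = 215/31448=0.01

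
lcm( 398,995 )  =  1990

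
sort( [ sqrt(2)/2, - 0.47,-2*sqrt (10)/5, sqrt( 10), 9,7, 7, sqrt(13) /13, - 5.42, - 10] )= [-10, - 5.42 ,  -  2*sqrt( 10)/5, - 0.47,sqrt (13) /13 , sqrt( 2 ) /2,sqrt( 10), 7,7,9]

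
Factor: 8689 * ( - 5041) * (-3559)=71^2*3559^1 * 8689^1 = 155888645191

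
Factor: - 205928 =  - 2^3 * 25741^1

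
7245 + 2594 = 9839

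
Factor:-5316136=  - 2^3*7^1*59^1*1609^1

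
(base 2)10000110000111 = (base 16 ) 2187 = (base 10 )8583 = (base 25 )DI8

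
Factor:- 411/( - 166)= 2^( - 1)*3^1*83^ ( - 1)*137^1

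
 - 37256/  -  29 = 37256/29 = 1284.69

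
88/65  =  1 + 23/65   =  1.35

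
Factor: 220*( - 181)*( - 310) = 12344200 = 2^3*5^2*11^1*31^1*181^1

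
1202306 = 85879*14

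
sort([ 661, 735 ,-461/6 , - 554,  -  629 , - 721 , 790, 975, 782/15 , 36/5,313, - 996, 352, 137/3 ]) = [ - 996,-721, - 629, - 554, - 461/6,36/5, 137/3, 782/15 , 313, 352 , 661,735, 790, 975 ] 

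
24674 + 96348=121022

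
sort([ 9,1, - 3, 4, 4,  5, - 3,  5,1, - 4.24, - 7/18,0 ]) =[-4.24, - 3,-3, - 7/18,0,1, 1 , 4, 4  ,  5, 5 , 9]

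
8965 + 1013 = 9978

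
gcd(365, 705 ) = 5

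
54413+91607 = 146020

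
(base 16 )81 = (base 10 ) 129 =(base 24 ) 59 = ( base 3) 11210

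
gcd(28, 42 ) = 14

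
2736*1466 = 4010976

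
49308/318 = 155 + 3/53 = 155.06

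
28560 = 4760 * 6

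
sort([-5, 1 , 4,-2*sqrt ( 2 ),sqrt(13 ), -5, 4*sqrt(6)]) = [-5, - 5, - 2*sqrt(2),1,sqrt (13),4,4*sqrt( 6)]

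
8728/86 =4364/43 =101.49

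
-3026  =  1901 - 4927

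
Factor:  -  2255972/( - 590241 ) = 2^2*3^( - 1 )*89^1*181^ ( - 1 )*1087^( - 1)*6337^1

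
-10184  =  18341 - 28525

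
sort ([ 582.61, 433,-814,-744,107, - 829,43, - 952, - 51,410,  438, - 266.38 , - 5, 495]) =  [ - 952, - 829, - 814, - 744,  -  266.38, -51, - 5, 43, 107 , 410,433,438, 495, 582.61 ] 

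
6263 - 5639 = 624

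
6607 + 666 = 7273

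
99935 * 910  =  90940850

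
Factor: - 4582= - 2^1*29^1* 79^1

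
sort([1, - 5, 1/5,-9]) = [ - 9, - 5, 1/5,1]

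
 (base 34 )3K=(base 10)122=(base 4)1322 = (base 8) 172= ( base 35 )3H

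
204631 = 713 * 287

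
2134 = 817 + 1317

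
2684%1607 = 1077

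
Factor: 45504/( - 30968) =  - 2^3*3^2*7^ ( - 2 )  =  - 72/49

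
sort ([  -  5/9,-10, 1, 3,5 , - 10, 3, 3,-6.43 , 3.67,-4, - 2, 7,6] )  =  [ - 10,  -  10, - 6.43, - 4, - 2 , - 5/9, 1, 3,3, 3,3.67, 5, 6, 7 ] 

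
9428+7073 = 16501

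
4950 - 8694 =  - 3744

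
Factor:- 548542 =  - 2^1*274271^1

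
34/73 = 34/73 = 0.47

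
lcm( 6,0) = 0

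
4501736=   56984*79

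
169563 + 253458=423021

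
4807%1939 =929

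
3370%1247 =876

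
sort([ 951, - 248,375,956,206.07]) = [ - 248,206.07,375, 951, 956 ]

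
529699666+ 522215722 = 1051915388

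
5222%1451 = 869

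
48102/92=24051/46 =522.85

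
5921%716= 193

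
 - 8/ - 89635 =8/89635= 0.00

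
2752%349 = 309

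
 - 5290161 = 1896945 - 7187106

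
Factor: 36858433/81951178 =2^ ( - 1) * 36858433^1* 40975589^ ( - 1) 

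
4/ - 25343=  - 1 + 25339/25343= - 0.00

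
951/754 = 1 + 197/754 = 1.26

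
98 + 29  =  127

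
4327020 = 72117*60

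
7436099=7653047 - 216948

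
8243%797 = 273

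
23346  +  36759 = 60105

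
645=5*129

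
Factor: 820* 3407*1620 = 4525858800 = 2^4*3^4*5^2*41^1*3407^1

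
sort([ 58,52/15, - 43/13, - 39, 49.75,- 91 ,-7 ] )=[-91, - 39, - 7, - 43/13,52/15 , 49.75, 58]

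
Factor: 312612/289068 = 13^( - 1)*17^( - 1 ) * 239^1 = 239/221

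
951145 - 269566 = 681579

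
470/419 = 470/419=1.12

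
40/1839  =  40/1839 =0.02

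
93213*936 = 87247368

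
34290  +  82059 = 116349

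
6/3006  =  1/501 = 0.00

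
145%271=145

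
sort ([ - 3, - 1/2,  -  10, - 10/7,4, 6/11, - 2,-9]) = [ - 10,-9, - 3, - 2, - 10/7, -1/2, 6/11, 4 ]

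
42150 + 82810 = 124960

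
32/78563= 32/78563 = 0.00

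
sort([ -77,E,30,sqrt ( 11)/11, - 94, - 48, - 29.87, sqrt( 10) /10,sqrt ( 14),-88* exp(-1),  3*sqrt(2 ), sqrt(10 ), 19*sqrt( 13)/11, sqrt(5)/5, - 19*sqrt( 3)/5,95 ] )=[ - 94,- 77, - 48,-88*exp(  -  1), - 29.87,  -  19 *sqrt( 3 )/5, sqrt( 11)/11, sqrt( 10)/10,sqrt( 5)/5, E,sqrt( 10), sqrt( 14 ) , 3*sqrt(2) , 19 *sqrt(13)/11,30,95 ] 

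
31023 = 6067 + 24956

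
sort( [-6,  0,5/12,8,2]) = [-6,0,  5/12, 2,8]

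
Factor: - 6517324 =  - 2^2*11^1*17^1*8713^1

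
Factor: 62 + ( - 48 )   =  2^1*  7^1 = 14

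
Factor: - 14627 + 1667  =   - 12960 = -  2^5*3^4*5^1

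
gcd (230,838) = 2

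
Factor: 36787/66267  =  3^( - 2) * 37^( - 1)*199^(- 1)*36787^1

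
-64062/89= -720 + 18/89  =  - 719.80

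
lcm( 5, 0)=0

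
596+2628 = 3224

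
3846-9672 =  - 5826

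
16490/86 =191 + 32/43= 191.74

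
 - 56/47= - 56/47 =-1.19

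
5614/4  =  1403 + 1/2 = 1403.50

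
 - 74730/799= - 94+8/17 = - 93.53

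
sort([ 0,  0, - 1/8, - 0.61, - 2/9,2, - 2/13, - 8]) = [ - 8, - 0.61, - 2/9,  -  2/13, - 1/8, 0,0 , 2 ] 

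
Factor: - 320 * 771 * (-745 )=2^6*3^1*5^2*149^1*257^1  =  183806400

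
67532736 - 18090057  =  49442679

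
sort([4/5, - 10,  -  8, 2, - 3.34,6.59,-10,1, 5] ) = [ - 10,- 10 , - 8, - 3.34,4/5, 1,  2, 5 , 6.59 ]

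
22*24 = 528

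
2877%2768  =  109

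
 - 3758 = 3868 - 7626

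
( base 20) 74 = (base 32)4g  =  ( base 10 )144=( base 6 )400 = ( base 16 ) 90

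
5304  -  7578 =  - 2274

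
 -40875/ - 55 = 743+2/11 = 743.18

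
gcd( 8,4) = 4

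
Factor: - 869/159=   -  3^(-1 )*11^1*53^( - 1)*79^1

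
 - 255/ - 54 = 4 + 13/18 = 4.72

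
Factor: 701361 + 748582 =1449943 = 11^2*23^1*521^1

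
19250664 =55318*348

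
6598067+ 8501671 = 15099738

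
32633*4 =130532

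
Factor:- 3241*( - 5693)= 18451013=7^1*463^1*5693^1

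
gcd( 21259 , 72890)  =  1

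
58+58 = 116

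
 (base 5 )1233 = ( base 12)141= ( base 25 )7I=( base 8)301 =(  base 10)193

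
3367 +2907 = 6274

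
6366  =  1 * 6366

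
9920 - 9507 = 413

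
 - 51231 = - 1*51231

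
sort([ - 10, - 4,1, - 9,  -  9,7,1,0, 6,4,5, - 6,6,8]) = [ - 10,  -  9, - 9,  -  6,-4, 0,1, 1, 4, 5 , 6, 6, 7,8]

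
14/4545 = 14/4545 = 0.00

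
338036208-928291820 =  - 590255612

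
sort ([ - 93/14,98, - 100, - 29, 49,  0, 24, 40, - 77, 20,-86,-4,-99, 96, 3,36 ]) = [  -  100, - 99, - 86,  -  77, - 29, - 93/14, - 4, 0 , 3, 20, 24  ,  36, 40, 49, 96,98 ] 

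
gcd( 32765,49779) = 1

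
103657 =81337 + 22320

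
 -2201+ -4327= - 6528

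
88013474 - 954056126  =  -866042652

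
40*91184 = 3647360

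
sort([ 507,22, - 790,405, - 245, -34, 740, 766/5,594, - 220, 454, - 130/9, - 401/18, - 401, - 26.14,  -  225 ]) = [ - 790, - 401, - 245, - 225, - 220, - 34, -26.14, - 401/18, - 130/9,22,766/5,405, 454,507, 594,740]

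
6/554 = 3/277 = 0.01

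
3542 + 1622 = 5164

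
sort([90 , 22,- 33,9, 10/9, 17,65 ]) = [ - 33,10/9,9,17,22,65,90] 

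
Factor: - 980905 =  - 5^1* 196181^1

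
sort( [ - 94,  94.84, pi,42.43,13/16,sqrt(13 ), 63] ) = [ - 94, 13/16,pi, sqrt( 13 ) , 42.43 , 63,94.84]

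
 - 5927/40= - 149 + 33/40 = - 148.18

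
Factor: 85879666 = 2^1 * 41^1*1047313^1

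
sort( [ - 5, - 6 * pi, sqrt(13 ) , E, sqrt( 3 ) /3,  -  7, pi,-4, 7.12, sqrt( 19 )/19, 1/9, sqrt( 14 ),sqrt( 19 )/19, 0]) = [-6*pi, - 7, - 5,- 4, 0, 1/9,  sqrt( 19 )/19, sqrt( 19 )/19, sqrt( 3 )/3, E, pi,  sqrt( 13),sqrt (14), 7.12 ]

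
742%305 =132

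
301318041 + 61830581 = 363148622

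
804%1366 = 804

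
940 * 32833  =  30863020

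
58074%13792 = 2906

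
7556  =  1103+6453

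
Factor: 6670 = 2^1*5^1*23^1 * 29^1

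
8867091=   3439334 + 5427757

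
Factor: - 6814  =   - 2^1*3407^1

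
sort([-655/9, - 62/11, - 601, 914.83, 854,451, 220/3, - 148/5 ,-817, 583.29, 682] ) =[ - 817,-601,  -  655/9, - 148/5 , - 62/11,220/3, 451,583.29,682,854,914.83 ] 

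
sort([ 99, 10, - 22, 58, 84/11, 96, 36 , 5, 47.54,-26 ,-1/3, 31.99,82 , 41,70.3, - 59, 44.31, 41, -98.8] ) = [ - 98.8, - 59,-26, - 22, - 1/3,5,84/11,10, 31.99, 36, 41,  41,  44.31, 47.54, 58,70.3, 82,96, 99] 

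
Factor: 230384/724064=7/22 =2^( - 1) * 7^1*11^(-1)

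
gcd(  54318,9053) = 9053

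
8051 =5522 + 2529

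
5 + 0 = 5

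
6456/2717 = 6456/2717 =2.38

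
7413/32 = 7413/32   =  231.66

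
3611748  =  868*4161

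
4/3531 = 4/3531 = 0.00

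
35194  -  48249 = -13055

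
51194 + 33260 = 84454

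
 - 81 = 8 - 89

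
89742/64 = 44871/32 = 1402.22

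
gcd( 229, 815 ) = 1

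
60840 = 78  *780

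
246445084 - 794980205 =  - 548535121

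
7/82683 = 7/82683 = 0.00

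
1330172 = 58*22934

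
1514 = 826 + 688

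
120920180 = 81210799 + 39709381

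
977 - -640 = 1617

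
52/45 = 52/45 = 1.16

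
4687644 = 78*60098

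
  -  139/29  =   - 139/29 = -4.79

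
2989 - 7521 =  - 4532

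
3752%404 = 116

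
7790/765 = 1558/153 =10.18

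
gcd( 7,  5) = 1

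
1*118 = 118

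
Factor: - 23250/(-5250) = 31/7= 7^( - 1 )*31^1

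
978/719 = 1 + 259/719 = 1.36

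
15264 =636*24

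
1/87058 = 1/87058 = 0.00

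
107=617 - 510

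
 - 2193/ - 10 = 219 + 3/10 = 219.30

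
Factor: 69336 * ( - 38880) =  -2695783680 = - 2^8 * 3^9*5^1*107^1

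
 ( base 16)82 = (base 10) 130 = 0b10000010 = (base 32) 42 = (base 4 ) 2002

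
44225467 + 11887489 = 56112956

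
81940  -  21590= 60350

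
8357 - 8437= - 80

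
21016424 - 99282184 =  - 78265760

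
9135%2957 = 264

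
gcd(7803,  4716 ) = 9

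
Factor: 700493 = 79^1*8867^1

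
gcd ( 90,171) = 9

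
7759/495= 7759/495 = 15.67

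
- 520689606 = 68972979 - 589662585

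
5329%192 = 145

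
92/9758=46/4879 = 0.01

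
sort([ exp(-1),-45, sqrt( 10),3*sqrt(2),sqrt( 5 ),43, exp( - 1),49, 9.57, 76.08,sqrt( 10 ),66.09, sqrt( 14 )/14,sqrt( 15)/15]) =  [ - 45 , sqrt( 15 )/15,sqrt( 14 )/14,exp ( - 1),exp (  -  1),sqrt( 5 ), sqrt( 10 ), sqrt( 10), 3*sqrt (2 ), 9.57 , 43,49,66.09,  76.08 ] 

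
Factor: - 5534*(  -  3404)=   2^3*23^1*37^1*2767^1  =  18837736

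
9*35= 315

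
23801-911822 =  - 888021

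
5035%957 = 250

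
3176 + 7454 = 10630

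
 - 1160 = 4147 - 5307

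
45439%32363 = 13076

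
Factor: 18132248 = 2^3 *2266531^1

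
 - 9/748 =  - 9/748 = - 0.01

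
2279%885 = 509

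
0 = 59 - 59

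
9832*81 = 796392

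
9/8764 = 9/8764 = 0.00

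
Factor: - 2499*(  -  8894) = 2^1*3^1*7^2*17^1*4447^1 = 22226106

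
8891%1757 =106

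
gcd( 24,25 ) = 1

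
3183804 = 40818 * 78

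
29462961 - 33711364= - 4248403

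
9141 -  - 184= 9325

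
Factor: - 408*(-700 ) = 285600 = 2^5*3^1*5^2*7^1*17^1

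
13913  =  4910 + 9003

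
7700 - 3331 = 4369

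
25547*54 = 1379538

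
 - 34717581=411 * ( - 84471)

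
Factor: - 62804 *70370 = -4419517480 = -2^3*5^1*7^1*31^1*227^1*2243^1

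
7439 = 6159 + 1280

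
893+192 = 1085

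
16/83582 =8/41791 = 0.00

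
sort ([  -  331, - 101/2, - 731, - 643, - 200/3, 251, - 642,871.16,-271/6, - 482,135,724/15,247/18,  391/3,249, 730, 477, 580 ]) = [ - 731,  -  643, - 642,- 482, - 331,-200/3, - 101/2, - 271/6,247/18, 724/15,391/3, 135,249,251 , 477,580,730,871.16 ]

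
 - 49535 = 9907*( - 5 ) 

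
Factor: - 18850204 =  - 2^2*19^1*97^1 * 2557^1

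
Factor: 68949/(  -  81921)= -489/581 = - 3^1*7^( - 1 )*83^(-1 ) * 163^1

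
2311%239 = 160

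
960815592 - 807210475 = 153605117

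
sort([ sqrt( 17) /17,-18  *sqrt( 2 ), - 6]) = [ - 18*sqrt( 2), - 6,  sqrt( 17 ) /17 ] 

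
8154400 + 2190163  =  10344563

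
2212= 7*316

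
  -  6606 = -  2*3303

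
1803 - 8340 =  - 6537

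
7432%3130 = 1172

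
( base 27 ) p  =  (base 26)p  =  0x19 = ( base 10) 25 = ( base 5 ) 100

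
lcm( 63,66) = 1386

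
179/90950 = 179/90950 = 0.00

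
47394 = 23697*2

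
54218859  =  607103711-552884852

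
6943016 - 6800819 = 142197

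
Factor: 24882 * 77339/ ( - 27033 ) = - 2^1*11^1*13^1*29^1*9011^( - 1) *77339^1 = -641449666/9011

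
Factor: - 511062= - 2^1*3^1*19^1*4483^1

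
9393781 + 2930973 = 12324754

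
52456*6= 314736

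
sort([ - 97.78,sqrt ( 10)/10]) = [ - 97.78,sqrt (10)/10 ]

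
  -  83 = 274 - 357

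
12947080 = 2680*4831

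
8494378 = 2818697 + 5675681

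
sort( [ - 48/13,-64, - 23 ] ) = [-64, - 23, -48/13 ]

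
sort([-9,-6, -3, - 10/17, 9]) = [  -  9,-6,  -  3,-10/17, 9]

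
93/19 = 93/19 = 4.89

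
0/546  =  0= 0.00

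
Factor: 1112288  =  2^5 * 34759^1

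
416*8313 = 3458208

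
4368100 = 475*9196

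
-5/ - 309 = 5/309  =  0.02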